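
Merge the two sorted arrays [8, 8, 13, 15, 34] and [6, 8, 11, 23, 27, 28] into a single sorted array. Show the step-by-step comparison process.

Merging process:

Compare 8 vs 6: take 6 from right. Merged: [6]
Compare 8 vs 8: take 8 from left. Merged: [6, 8]
Compare 8 vs 8: take 8 from left. Merged: [6, 8, 8]
Compare 13 vs 8: take 8 from right. Merged: [6, 8, 8, 8]
Compare 13 vs 11: take 11 from right. Merged: [6, 8, 8, 8, 11]
Compare 13 vs 23: take 13 from left. Merged: [6, 8, 8, 8, 11, 13]
Compare 15 vs 23: take 15 from left. Merged: [6, 8, 8, 8, 11, 13, 15]
Compare 34 vs 23: take 23 from right. Merged: [6, 8, 8, 8, 11, 13, 15, 23]
Compare 34 vs 27: take 27 from right. Merged: [6, 8, 8, 8, 11, 13, 15, 23, 27]
Compare 34 vs 28: take 28 from right. Merged: [6, 8, 8, 8, 11, 13, 15, 23, 27, 28]
Append remaining from left: [34]. Merged: [6, 8, 8, 8, 11, 13, 15, 23, 27, 28, 34]

Final merged array: [6, 8, 8, 8, 11, 13, 15, 23, 27, 28, 34]
Total comparisons: 10

The merged array is [6, 8, 8, 8, 11, 13, 15, 23, 27, 28, 34], requiring 10 comparisons. The merge step runs in O(n) time where n is the total number of elements.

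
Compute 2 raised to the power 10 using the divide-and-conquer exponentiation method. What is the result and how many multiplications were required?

Computing 2^10 by squaring (build up from 2^1; each line after the first costs one multiplication):

2^1 = 2
2^2 = (2^1)^2 = 2^2 = 4
2^4 = (2^2)^2 = 4^2 = 16
2^5 = 2 * 2^4 = 2 * 16 = 32
2^10 = (2^5)^2 = 32^2 = 1024

Result: 1024
Multiplications needed: 4 (4 lines after 2^1)

2^10 = 1024. Using exponentiation by squaring, this requires 4 multiplications. The key idea: if the exponent is even, square the half-power; if odd, multiply by the base once.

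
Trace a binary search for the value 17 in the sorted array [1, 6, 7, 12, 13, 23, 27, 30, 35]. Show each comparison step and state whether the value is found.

Binary search for 17 in [1, 6, 7, 12, 13, 23, 27, 30, 35]:

lo=0, hi=8, mid=4, arr[mid]=13 -> 13 < 17, search right half
lo=5, hi=8, mid=6, arr[mid]=27 -> 27 > 17, search left half
lo=5, hi=5, mid=5, arr[mid]=23 -> 23 > 17, search left half
lo=5 > hi=4, target 17 not found

Binary search determines that 17 is not in the array after 3 comparisons. The search space was exhausted without finding the target.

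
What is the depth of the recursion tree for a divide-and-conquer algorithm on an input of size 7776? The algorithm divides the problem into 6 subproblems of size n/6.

For divide and conquer with division factor 6:

Problem sizes at each level:
Level 0: 7776
Level 1: 1296
Level 2: 216
Level 3: 36
Level 4: 6
Level 5: 1

The root is level 0 and the size-1 base case is level 5 (the tree spans levels 0 through 5, i.e. 6 levels counting the root), so the depth is the number of divisions: log_6(7776) = 5

The recursion tree depth is log_6(7776) = 5. At each level, the problem size is divided by 6, so it takes 5 divisions to reduce to a base case of size 1. The algorithm makes 6 recursive calls at each level.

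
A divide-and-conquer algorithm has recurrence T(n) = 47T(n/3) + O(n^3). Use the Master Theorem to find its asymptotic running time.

Master Theorem for T(n) = 47T(n/3) + O(n^3):

a = 47, b = 3, c = 3
log_b(a) = log_3(47) = 3.5046

Case 1: c = 3 < log_3(47) = 3.5046
T(n) = O(n^(log_3 47))

For T(n) = 47T(n/3) + O(n^3): log_3(47) = 3.5046. This is Case 1 of the Master Theorem (c < log_b(a), work dominated by leaves), giving O(n^(log_3 47)).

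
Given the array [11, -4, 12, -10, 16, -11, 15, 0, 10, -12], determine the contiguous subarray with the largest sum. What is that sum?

Using Kadane's algorithm on [11, -4, 12, -10, 16, -11, 15, 0, 10, -12]:

Scanning through the array:
Position 1 (value -4): max_ending_here = 7, max_so_far = 11
Position 2 (value 12): max_ending_here = 19, max_so_far = 19
Position 3 (value -10): max_ending_here = 9, max_so_far = 19
Position 4 (value 16): max_ending_here = 25, max_so_far = 25
Position 5 (value -11): max_ending_here = 14, max_so_far = 25
Position 6 (value 15): max_ending_here = 29, max_so_far = 29
Position 7 (value 0): max_ending_here = 29, max_so_far = 29
Position 8 (value 10): max_ending_here = 39, max_so_far = 39
Position 9 (value -12): max_ending_here = 27, max_so_far = 39

Maximum subarray: [11, -4, 12, -10, 16, -11, 15, 0, 10]
Maximum sum: 39

The maximum subarray is [11, -4, 12, -10, 16, -11, 15, 0, 10] with sum 39. This subarray runs from index 0 to index 8.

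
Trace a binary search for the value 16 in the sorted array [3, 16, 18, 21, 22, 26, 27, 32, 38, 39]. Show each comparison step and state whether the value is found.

Binary search for 16 in [3, 16, 18, 21, 22, 26, 27, 32, 38, 39]:

lo=0, hi=9, mid=4, arr[mid]=22 -> 22 > 16, search left half
lo=0, hi=3, mid=1, arr[mid]=16 -> Found target at index 1!

Binary search finds 16 at index 1 after 2 comparisons. The search repeatedly halves the search space by comparing with the middle element.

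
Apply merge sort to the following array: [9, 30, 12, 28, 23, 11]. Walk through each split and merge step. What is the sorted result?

Merge sort trace:

Split: [9, 30, 12, 28, 23, 11] -> [9, 30, 12] and [28, 23, 11]
  Split: [9, 30, 12] -> [9] and [30, 12]
    Split: [30, 12] -> [30] and [12]
    Merge: [30] + [12] -> [12, 30]
  Merge: [9] + [12, 30] -> [9, 12, 30]
  Split: [28, 23, 11] -> [28] and [23, 11]
    Split: [23, 11] -> [23] and [11]
    Merge: [23] + [11] -> [11, 23]
  Merge: [28] + [11, 23] -> [11, 23, 28]
Merge: [9, 12, 30] + [11, 23, 28] -> [9, 11, 12, 23, 28, 30]

Final sorted array: [9, 11, 12, 23, 28, 30]

The merge sort proceeds by recursively splitting the array and merging sorted halves.
After all merges, the sorted array is [9, 11, 12, 23, 28, 30].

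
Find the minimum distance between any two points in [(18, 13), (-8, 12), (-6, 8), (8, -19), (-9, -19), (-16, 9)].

Computing all pairwise distances among 6 points:

d((18, 13), (-8, 12)) = 26.0192
d((18, 13), (-6, 8)) = 24.5153
d((18, 13), (8, -19)) = 33.5261
d((18, 13), (-9, -19)) = 41.8688
d((18, 13), (-16, 9)) = 34.2345
d((-8, 12), (-6, 8)) = 4.4721 <-- minimum
d((-8, 12), (8, -19)) = 34.8855
d((-8, 12), (-9, -19)) = 31.0161
d((-8, 12), (-16, 9)) = 8.544
d((-6, 8), (8, -19)) = 30.4138
d((-6, 8), (-9, -19)) = 27.1662
d((-6, 8), (-16, 9)) = 10.0499
d((8, -19), (-9, -19)) = 17.0
d((8, -19), (-16, 9)) = 36.8782
d((-9, -19), (-16, 9)) = 28.8617

Closest pair: (-8, 12) and (-6, 8) with distance 4.4721

The closest pair is (-8, 12) and (-6, 8) with Euclidean distance 4.4721. For 6 points, brute-force pairwise comparison is shown above. For large n, the divide-and-conquer algorithm (sort by x, recurse on halves, check the dividing strip) achieves O(n log n).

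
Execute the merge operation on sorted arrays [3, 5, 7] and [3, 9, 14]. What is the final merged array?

Merging process:

Compare 3 vs 3: take 3 from left. Merged: [3]
Compare 5 vs 3: take 3 from right. Merged: [3, 3]
Compare 5 vs 9: take 5 from left. Merged: [3, 3, 5]
Compare 7 vs 9: take 7 from left. Merged: [3, 3, 5, 7]
Append remaining from right: [9, 14]. Merged: [3, 3, 5, 7, 9, 14]

Final merged array: [3, 3, 5, 7, 9, 14]
Total comparisons: 4

The merged array is [3, 3, 5, 7, 9, 14], requiring 4 comparisons. The merge step runs in O(n) time where n is the total number of elements.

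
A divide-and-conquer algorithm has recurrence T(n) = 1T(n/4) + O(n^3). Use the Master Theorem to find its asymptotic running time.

Master Theorem for T(n) = 1T(n/4) + O(n^3):

a = 1, b = 4, c = 3
log_b(a) = log_4(1) = 0.0000

Case 3: c = 3 > log_4(1) = 0.0000
T(n) = O(n^3) = O(n^3)

For T(n) = 1T(n/4) + O(n^3): log_4(1) = 0.0000. This is Case 3 of the Master Theorem (c > log_b(a), work dominated by root), giving O(n^3).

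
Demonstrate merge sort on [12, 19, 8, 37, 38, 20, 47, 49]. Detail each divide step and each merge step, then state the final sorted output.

Merge sort trace:

Split: [12, 19, 8, 37, 38, 20, 47, 49] -> [12, 19, 8, 37] and [38, 20, 47, 49]
  Split: [12, 19, 8, 37] -> [12, 19] and [8, 37]
    Split: [12, 19] -> [12] and [19]
    Merge: [12] + [19] -> [12, 19]
    Split: [8, 37] -> [8] and [37]
    Merge: [8] + [37] -> [8, 37]
  Merge: [12, 19] + [8, 37] -> [8, 12, 19, 37]
  Split: [38, 20, 47, 49] -> [38, 20] and [47, 49]
    Split: [38, 20] -> [38] and [20]
    Merge: [38] + [20] -> [20, 38]
    Split: [47, 49] -> [47] and [49]
    Merge: [47] + [49] -> [47, 49]
  Merge: [20, 38] + [47, 49] -> [20, 38, 47, 49]
Merge: [8, 12, 19, 37] + [20, 38, 47, 49] -> [8, 12, 19, 20, 37, 38, 47, 49]

Final sorted array: [8, 12, 19, 20, 37, 38, 47, 49]

The merge sort proceeds by recursively splitting the array and merging sorted halves.
After all merges, the sorted array is [8, 12, 19, 20, 37, 38, 47, 49].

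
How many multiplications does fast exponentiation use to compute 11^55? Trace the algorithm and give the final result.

Computing 11^55 by squaring (build up from 11^1; each line after the first costs one multiplication):

11^1 = 11
11^2 = (11^1)^2 = 11^2 = 121
11^3 = 11 * 11^2 = 11 * 121 = 1331
11^6 = (11^3)^2 = 1331^2 = 1771561
11^12 = (11^6)^2 = 1771561^2 = 3138428376721
11^13 = 11 * 11^12 = 11 * 3138428376721 = 34522712143931
11^26 = (11^13)^2 = 34522712143931^2 = 1191817653772720942460132761
11^27 = 11 * 11^26 = 11 * 1191817653772720942460132761 = 13109994191499930367061460371
11^54 = (11^27)^2 = 13109994191499930367061460371^2 = 171871947701161912897410416779483616222663749691203457641
11^55 = 11 * 11^54 = 11 * 171871947701161912897410416779483616222663749691203457641 = 1890591424712781041871514584574319778449301246603238034051

Result: 1890591424712781041871514584574319778449301246603238034051
Multiplications needed: 9 (9 lines after 11^1)

11^55 = 1890591424712781041871514584574319778449301246603238034051. Using exponentiation by squaring, this requires 9 multiplications. The key idea: if the exponent is even, square the half-power; if odd, multiply by the base once.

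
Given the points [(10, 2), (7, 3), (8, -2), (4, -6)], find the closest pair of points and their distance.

Computing all pairwise distances among 4 points:

d((10, 2), (7, 3)) = 3.1623 <-- minimum
d((10, 2), (8, -2)) = 4.4721
d((10, 2), (4, -6)) = 10.0
d((7, 3), (8, -2)) = 5.099
d((7, 3), (4, -6)) = 9.4868
d((8, -2), (4, -6)) = 5.6569

Closest pair: (10, 2) and (7, 3) with distance 3.1623

The closest pair is (10, 2) and (7, 3) with Euclidean distance 3.1623. For 4 points, brute-force pairwise comparison is shown above. For large n, the divide-and-conquer algorithm (sort by x, recurse on halves, check the dividing strip) achieves O(n log n).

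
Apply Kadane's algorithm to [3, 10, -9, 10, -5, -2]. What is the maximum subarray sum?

Using Kadane's algorithm on [3, 10, -9, 10, -5, -2]:

Scanning through the array:
Position 1 (value 10): max_ending_here = 13, max_so_far = 13
Position 2 (value -9): max_ending_here = 4, max_so_far = 13
Position 3 (value 10): max_ending_here = 14, max_so_far = 14
Position 4 (value -5): max_ending_here = 9, max_so_far = 14
Position 5 (value -2): max_ending_here = 7, max_so_far = 14

Maximum subarray: [3, 10, -9, 10]
Maximum sum: 14

The maximum subarray is [3, 10, -9, 10] with sum 14. This subarray runs from index 0 to index 3.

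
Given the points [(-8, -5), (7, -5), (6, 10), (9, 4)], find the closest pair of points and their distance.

Computing all pairwise distances among 4 points:

d((-8, -5), (7, -5)) = 15.0
d((-8, -5), (6, 10)) = 20.5183
d((-8, -5), (9, 4)) = 19.2354
d((7, -5), (6, 10)) = 15.0333
d((7, -5), (9, 4)) = 9.2195
d((6, 10), (9, 4)) = 6.7082 <-- minimum

Closest pair: (6, 10) and (9, 4) with distance 6.7082

The closest pair is (6, 10) and (9, 4) with Euclidean distance 6.7082. For 4 points, brute-force pairwise comparison is shown above. For large n, the divide-and-conquer algorithm (sort by x, recurse on halves, check the dividing strip) achieves O(n log n).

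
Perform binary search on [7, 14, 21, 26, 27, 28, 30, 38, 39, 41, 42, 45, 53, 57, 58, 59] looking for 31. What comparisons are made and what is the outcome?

Binary search for 31 in [7, 14, 21, 26, 27, 28, 30, 38, 39, 41, 42, 45, 53, 57, 58, 59]:

lo=0, hi=15, mid=7, arr[mid]=38 -> 38 > 31, search left half
lo=0, hi=6, mid=3, arr[mid]=26 -> 26 < 31, search right half
lo=4, hi=6, mid=5, arr[mid]=28 -> 28 < 31, search right half
lo=6, hi=6, mid=6, arr[mid]=30 -> 30 < 31, search right half
lo=7 > hi=6, target 31 not found

Binary search determines that 31 is not in the array after 4 comparisons. The search space was exhausted without finding the target.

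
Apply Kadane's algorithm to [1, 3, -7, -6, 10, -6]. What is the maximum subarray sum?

Using Kadane's algorithm on [1, 3, -7, -6, 10, -6]:

Scanning through the array:
Position 1 (value 3): max_ending_here = 4, max_so_far = 4
Position 2 (value -7): max_ending_here = -3, max_so_far = 4
Position 3 (value -6): max_ending_here = -6, max_so_far = 4
Position 4 (value 10): max_ending_here = 10, max_so_far = 10
Position 5 (value -6): max_ending_here = 4, max_so_far = 10

Maximum subarray: [10]
Maximum sum: 10

The maximum subarray is [10] with sum 10. This subarray runs from index 4 to index 4.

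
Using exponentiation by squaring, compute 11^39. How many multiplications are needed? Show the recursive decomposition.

Computing 11^39 by squaring (build up from 11^1; each line after the first costs one multiplication):

11^1 = 11
11^2 = (11^1)^2 = 11^2 = 121
11^4 = (11^2)^2 = 121^2 = 14641
11^8 = (11^4)^2 = 14641^2 = 214358881
11^9 = 11 * 11^8 = 11 * 214358881 = 2357947691
11^18 = (11^9)^2 = 2357947691^2 = 5559917313492231481
11^19 = 11 * 11^18 = 11 * 5559917313492231481 = 61159090448414546291
11^38 = (11^19)^2 = 61159090448414546291^2 = 3740434344477351388916475705363381856681
11^39 = 11 * 11^38 = 11 * 3740434344477351388916475705363381856681 = 41144777789250865278081232758997200423491

Result: 41144777789250865278081232758997200423491
Multiplications needed: 8 (8 lines after 11^1)

11^39 = 41144777789250865278081232758997200423491. Using exponentiation by squaring, this requires 8 multiplications. The key idea: if the exponent is even, square the half-power; if odd, multiply by the base once.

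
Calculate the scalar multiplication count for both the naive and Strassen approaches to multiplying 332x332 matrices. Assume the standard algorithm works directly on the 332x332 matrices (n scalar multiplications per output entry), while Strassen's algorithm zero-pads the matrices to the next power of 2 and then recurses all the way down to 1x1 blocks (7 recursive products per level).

Matrix multiplication for 332x332 matrices:

Strassen's algorithm requires power-of-2 dimensions. Pad 332x332 to 512x512 (next power of 2).

Standard algorithm: 332^3 = 36594368 multiplications
Strassen's algorithm: 7^(log2(512)) = 7^9 = 40353607 multiplications
Difference: 36594368 - 40353607 = -3759239 (Strassen uses MORE here due to padding overhead — for small or just-over-power-of-2 n, padding can outweigh the per-level savings)

Standard: 36594368 multiplications (332^3). Strassen: 40353607 multiplications (7^9, after padding to 512x512). Strassen reduces 8 recursive multiplications to 7 at each level.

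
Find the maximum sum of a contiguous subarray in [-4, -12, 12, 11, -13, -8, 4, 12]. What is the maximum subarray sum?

Using Kadane's algorithm on [-4, -12, 12, 11, -13, -8, 4, 12]:

Scanning through the array:
Position 1 (value -12): max_ending_here = -12, max_so_far = -4
Position 2 (value 12): max_ending_here = 12, max_so_far = 12
Position 3 (value 11): max_ending_here = 23, max_so_far = 23
Position 4 (value -13): max_ending_here = 10, max_so_far = 23
Position 5 (value -8): max_ending_here = 2, max_so_far = 23
Position 6 (value 4): max_ending_here = 6, max_so_far = 23
Position 7 (value 12): max_ending_here = 18, max_so_far = 23

Maximum subarray: [12, 11]
Maximum sum: 23

The maximum subarray is [12, 11] with sum 23. This subarray runs from index 2 to index 3.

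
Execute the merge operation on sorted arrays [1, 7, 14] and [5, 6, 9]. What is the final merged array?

Merging process:

Compare 1 vs 5: take 1 from left. Merged: [1]
Compare 7 vs 5: take 5 from right. Merged: [1, 5]
Compare 7 vs 6: take 6 from right. Merged: [1, 5, 6]
Compare 7 vs 9: take 7 from left. Merged: [1, 5, 6, 7]
Compare 14 vs 9: take 9 from right. Merged: [1, 5, 6, 7, 9]
Append remaining from left: [14]. Merged: [1, 5, 6, 7, 9, 14]

Final merged array: [1, 5, 6, 7, 9, 14]
Total comparisons: 5

The merged array is [1, 5, 6, 7, 9, 14], requiring 5 comparisons. The merge step runs in O(n) time where n is the total number of elements.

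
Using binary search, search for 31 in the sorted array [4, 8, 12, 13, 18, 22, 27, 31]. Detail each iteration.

Binary search for 31 in [4, 8, 12, 13, 18, 22, 27, 31]:

lo=0, hi=7, mid=3, arr[mid]=13 -> 13 < 31, search right half
lo=4, hi=7, mid=5, arr[mid]=22 -> 22 < 31, search right half
lo=6, hi=7, mid=6, arr[mid]=27 -> 27 < 31, search right half
lo=7, hi=7, mid=7, arr[mid]=31 -> Found target at index 7!

Binary search finds 31 at index 7 after 4 comparisons. The search repeatedly halves the search space by comparing with the middle element.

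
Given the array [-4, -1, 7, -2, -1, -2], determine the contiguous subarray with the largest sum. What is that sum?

Using Kadane's algorithm on [-4, -1, 7, -2, -1, -2]:

Scanning through the array:
Position 1 (value -1): max_ending_here = -1, max_so_far = -1
Position 2 (value 7): max_ending_here = 7, max_so_far = 7
Position 3 (value -2): max_ending_here = 5, max_so_far = 7
Position 4 (value -1): max_ending_here = 4, max_so_far = 7
Position 5 (value -2): max_ending_here = 2, max_so_far = 7

Maximum subarray: [7]
Maximum sum: 7

The maximum subarray is [7] with sum 7. This subarray runs from index 2 to index 2.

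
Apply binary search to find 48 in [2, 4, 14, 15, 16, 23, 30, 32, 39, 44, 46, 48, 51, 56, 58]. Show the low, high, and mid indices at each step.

Binary search for 48 in [2, 4, 14, 15, 16, 23, 30, 32, 39, 44, 46, 48, 51, 56, 58]:

lo=0, hi=14, mid=7, arr[mid]=32 -> 32 < 48, search right half
lo=8, hi=14, mid=11, arr[mid]=48 -> Found target at index 11!

Binary search finds 48 at index 11 after 2 comparisons. The search repeatedly halves the search space by comparing with the middle element.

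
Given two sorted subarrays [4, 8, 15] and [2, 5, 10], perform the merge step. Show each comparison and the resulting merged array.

Merging process:

Compare 4 vs 2: take 2 from right. Merged: [2]
Compare 4 vs 5: take 4 from left. Merged: [2, 4]
Compare 8 vs 5: take 5 from right. Merged: [2, 4, 5]
Compare 8 vs 10: take 8 from left. Merged: [2, 4, 5, 8]
Compare 15 vs 10: take 10 from right. Merged: [2, 4, 5, 8, 10]
Append remaining from left: [15]. Merged: [2, 4, 5, 8, 10, 15]

Final merged array: [2, 4, 5, 8, 10, 15]
Total comparisons: 5

The merged array is [2, 4, 5, 8, 10, 15], requiring 5 comparisons. The merge step runs in O(n) time where n is the total number of elements.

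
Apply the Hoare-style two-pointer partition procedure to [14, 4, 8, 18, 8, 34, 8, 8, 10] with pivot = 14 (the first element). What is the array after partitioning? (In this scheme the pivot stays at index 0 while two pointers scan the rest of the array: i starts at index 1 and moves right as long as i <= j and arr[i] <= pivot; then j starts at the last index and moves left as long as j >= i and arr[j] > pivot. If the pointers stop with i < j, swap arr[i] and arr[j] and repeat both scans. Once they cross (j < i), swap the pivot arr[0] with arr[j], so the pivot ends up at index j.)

Hoare-style two-pointer partition with pivot = 14:

Initial array: [14, 4, 8, 18, 8, 34, 8, 8, 10]

Pointers start at i = 1, j = 8.
i stops at index 3 (arr[3]=18 > 14), j stops at index 8 (arr[8]=10 <= 14): swap arr[3] and arr[8], array becomes [14, 4, 8, 10, 8, 34, 8, 8, 18]
i stops at index 5 (arr[5]=34 > 14), j stops at index 7 (arr[7]=8 <= 14): swap arr[5] and arr[7], array becomes [14, 4, 8, 10, 8, 8, 8, 34, 18]
i ends at 7, j ends at 6: the pointers have crossed (j < i), so scanning stops.

Swap pivot arr[0] with arr[6] to place pivot at position 6: [8, 4, 8, 10, 8, 8, 14, 34, 18]
Pivot position: 6

After partitioning with pivot 14, the array becomes [8, 4, 8, 10, 8, 8, 14, 34, 18]. The pivot is placed at index 6. All elements to the left of the pivot are <= 14, and all elements to the right are > 14.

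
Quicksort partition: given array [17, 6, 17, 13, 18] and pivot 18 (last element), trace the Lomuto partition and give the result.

Lomuto partition with pivot = 18:

Initial array: [17, 6, 17, 13, 18]

arr[0]=17 <= 18: swap with position 0, array becomes [17, 6, 17, 13, 18]
arr[1]=6 <= 18: swap with position 1, array becomes [17, 6, 17, 13, 18]
arr[2]=17 <= 18: swap with position 2, array becomes [17, 6, 17, 13, 18]
arr[3]=13 <= 18: swap with position 3, array becomes [17, 6, 17, 13, 18]

Place pivot at position 4: [17, 6, 17, 13, 18]
Pivot position: 4

After partitioning with pivot 18, the array becomes [17, 6, 17, 13, 18]. The pivot is placed at index 4. All elements to the left of the pivot are <= 18, and all elements to the right are > 18.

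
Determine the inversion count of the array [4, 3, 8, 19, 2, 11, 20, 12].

Finding inversions in [4, 3, 8, 19, 2, 11, 20, 12]:

(0, 1): arr[0]=4 > arr[1]=3
(0, 4): arr[0]=4 > arr[4]=2
(1, 4): arr[1]=3 > arr[4]=2
(2, 4): arr[2]=8 > arr[4]=2
(3, 4): arr[3]=19 > arr[4]=2
(3, 5): arr[3]=19 > arr[5]=11
(3, 7): arr[3]=19 > arr[7]=12
(6, 7): arr[6]=20 > arr[7]=12

Total inversions: 8

The array has 8 inversion(s): (0,1), (0,4), (1,4), (2,4), (3,4), (3,5), (3,7), (6,7). Each pair (i,j) satisfies i < j and arr[i] > arr[j].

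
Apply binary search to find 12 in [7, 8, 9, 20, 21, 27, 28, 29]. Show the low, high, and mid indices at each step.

Binary search for 12 in [7, 8, 9, 20, 21, 27, 28, 29]:

lo=0, hi=7, mid=3, arr[mid]=20 -> 20 > 12, search left half
lo=0, hi=2, mid=1, arr[mid]=8 -> 8 < 12, search right half
lo=2, hi=2, mid=2, arr[mid]=9 -> 9 < 12, search right half
lo=3 > hi=2, target 12 not found

Binary search determines that 12 is not in the array after 3 comparisons. The search space was exhausted without finding the target.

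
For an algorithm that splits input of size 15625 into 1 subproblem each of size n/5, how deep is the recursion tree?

For divide and conquer with division factor 5:

Problem sizes at each level:
Level 0: 15625
Level 1: 3125
Level 2: 625
Level 3: 125
Level 4: 25
Level 5: 5
Level 6: 1

The root is level 0 and the size-1 base case is level 6 (the tree spans levels 0 through 6, i.e. 7 levels counting the root), so the depth is the number of divisions: log_5(15625) = 6

The recursion tree depth is log_5(15625) = 6. At each level, the problem size is divided by 5, so it takes 6 divisions to reduce to a base case of size 1. The algorithm makes 1 recursive call at each level.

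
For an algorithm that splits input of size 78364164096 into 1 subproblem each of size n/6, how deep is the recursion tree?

For divide and conquer with division factor 6:

Problem sizes at each level:
Level 0: 78364164096
Level 1: 13060694016
Level 2: 2176782336
Level 3: 362797056
Level 4: 60466176
Level 5: 10077696
Level 6: 1679616
Level 7: 279936
Level 8: 46656
Level 9: 7776
Level 10: 1296
Level 11: 216
Level 12: 36
Level 13: 6
Level 14: 1

The root is level 0 and the size-1 base case is level 14 (the tree spans levels 0 through 14, i.e. 15 levels counting the root), so the depth is the number of divisions: log_6(78364164096) = 14

The recursion tree depth is log_6(78364164096) = 14. At each level, the problem size is divided by 6, so it takes 14 divisions to reduce to a base case of size 1. The algorithm makes 1 recursive call at each level.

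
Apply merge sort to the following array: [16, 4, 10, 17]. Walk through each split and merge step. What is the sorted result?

Merge sort trace:

Split: [16, 4, 10, 17] -> [16, 4] and [10, 17]
  Split: [16, 4] -> [16] and [4]
  Merge: [16] + [4] -> [4, 16]
  Split: [10, 17] -> [10] and [17]
  Merge: [10] + [17] -> [10, 17]
Merge: [4, 16] + [10, 17] -> [4, 10, 16, 17]

Final sorted array: [4, 10, 16, 17]

The merge sort proceeds by recursively splitting the array and merging sorted halves.
After all merges, the sorted array is [4, 10, 16, 17].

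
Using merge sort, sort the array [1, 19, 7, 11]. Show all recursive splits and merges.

Merge sort trace:

Split: [1, 19, 7, 11] -> [1, 19] and [7, 11]
  Split: [1, 19] -> [1] and [19]
  Merge: [1] + [19] -> [1, 19]
  Split: [7, 11] -> [7] and [11]
  Merge: [7] + [11] -> [7, 11]
Merge: [1, 19] + [7, 11] -> [1, 7, 11, 19]

Final sorted array: [1, 7, 11, 19]

The merge sort proceeds by recursively splitting the array and merging sorted halves.
After all merges, the sorted array is [1, 7, 11, 19].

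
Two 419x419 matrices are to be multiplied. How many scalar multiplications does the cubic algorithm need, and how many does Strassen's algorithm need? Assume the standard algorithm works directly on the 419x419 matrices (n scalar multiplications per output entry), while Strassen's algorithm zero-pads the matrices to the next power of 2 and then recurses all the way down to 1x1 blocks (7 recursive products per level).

Matrix multiplication for 419x419 matrices:

Strassen's algorithm requires power-of-2 dimensions. Pad 419x419 to 512x512 (next power of 2).

Standard algorithm: 419^3 = 73560059 multiplications
Strassen's algorithm: 7^(log2(512)) = 7^9 = 40353607 multiplications
Savings: 73560059 - 40353607 = 33206452 multiplications

Standard: 73560059 multiplications (419^3). Strassen: 40353607 multiplications (7^9, after padding to 512x512). Strassen reduces 8 recursive multiplications to 7 at each level.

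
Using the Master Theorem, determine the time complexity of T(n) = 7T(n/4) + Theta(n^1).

Master Theorem for T(n) = 7T(n/4) + O(n^1):

a = 7, b = 4, c = 1
log_b(a) = log_4(7) = 1.4037

Case 1: c = 1 < log_4(7) = 1.4037
T(n) = O(n^(log_4 7))

For T(n) = 7T(n/4) + O(n^1): log_4(7) = 1.4037. This is Case 1 of the Master Theorem (c < log_b(a), work dominated by leaves), giving O(n^(log_4 7)).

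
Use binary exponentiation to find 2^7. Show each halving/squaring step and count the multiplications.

Computing 2^7 by squaring (build up from 2^1; each line after the first costs one multiplication):

2^1 = 2
2^2 = (2^1)^2 = 2^2 = 4
2^3 = 2 * 2^2 = 2 * 4 = 8
2^6 = (2^3)^2 = 8^2 = 64
2^7 = 2 * 2^6 = 2 * 64 = 128

Result: 128
Multiplications needed: 4 (4 lines after 2^1)

2^7 = 128. Using exponentiation by squaring, this requires 4 multiplications. The key idea: if the exponent is even, square the half-power; if odd, multiply by the base once.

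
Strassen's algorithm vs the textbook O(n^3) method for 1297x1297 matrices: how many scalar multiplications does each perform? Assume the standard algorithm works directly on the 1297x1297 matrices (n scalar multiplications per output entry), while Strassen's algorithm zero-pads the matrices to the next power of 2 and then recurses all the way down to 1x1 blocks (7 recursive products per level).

Matrix multiplication for 1297x1297 matrices:

Strassen's algorithm requires power-of-2 dimensions. Pad 1297x1297 to 2048x2048 (next power of 2).

Standard algorithm: 1297^3 = 2181825073 multiplications
Strassen's algorithm: 7^(log2(2048)) = 7^11 = 1977326743 multiplications
Savings: 2181825073 - 1977326743 = 204498330 multiplications

Standard: 2181825073 multiplications (1297^3). Strassen: 1977326743 multiplications (7^11, after padding to 2048x2048). Strassen reduces 8 recursive multiplications to 7 at each level.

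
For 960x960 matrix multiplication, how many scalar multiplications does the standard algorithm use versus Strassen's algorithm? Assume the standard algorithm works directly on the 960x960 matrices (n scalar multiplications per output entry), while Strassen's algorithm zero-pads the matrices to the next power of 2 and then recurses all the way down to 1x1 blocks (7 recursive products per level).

Matrix multiplication for 960x960 matrices:

Strassen's algorithm requires power-of-2 dimensions. Pad 960x960 to 1024x1024 (next power of 2).

Standard algorithm: 960^3 = 884736000 multiplications
Strassen's algorithm: 7^(log2(1024)) = 7^10 = 282475249 multiplications
Savings: 884736000 - 282475249 = 602260751 multiplications

Standard: 884736000 multiplications (960^3). Strassen: 282475249 multiplications (7^10, after padding to 1024x1024). Strassen reduces 8 recursive multiplications to 7 at each level.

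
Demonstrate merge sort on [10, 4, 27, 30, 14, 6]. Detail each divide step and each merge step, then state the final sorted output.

Merge sort trace:

Split: [10, 4, 27, 30, 14, 6] -> [10, 4, 27] and [30, 14, 6]
  Split: [10, 4, 27] -> [10] and [4, 27]
    Split: [4, 27] -> [4] and [27]
    Merge: [4] + [27] -> [4, 27]
  Merge: [10] + [4, 27] -> [4, 10, 27]
  Split: [30, 14, 6] -> [30] and [14, 6]
    Split: [14, 6] -> [14] and [6]
    Merge: [14] + [6] -> [6, 14]
  Merge: [30] + [6, 14] -> [6, 14, 30]
Merge: [4, 10, 27] + [6, 14, 30] -> [4, 6, 10, 14, 27, 30]

Final sorted array: [4, 6, 10, 14, 27, 30]

The merge sort proceeds by recursively splitting the array and merging sorted halves.
After all merges, the sorted array is [4, 6, 10, 14, 27, 30].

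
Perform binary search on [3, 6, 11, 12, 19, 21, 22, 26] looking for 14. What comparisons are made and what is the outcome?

Binary search for 14 in [3, 6, 11, 12, 19, 21, 22, 26]:

lo=0, hi=7, mid=3, arr[mid]=12 -> 12 < 14, search right half
lo=4, hi=7, mid=5, arr[mid]=21 -> 21 > 14, search left half
lo=4, hi=4, mid=4, arr[mid]=19 -> 19 > 14, search left half
lo=4 > hi=3, target 14 not found

Binary search determines that 14 is not in the array after 3 comparisons. The search space was exhausted without finding the target.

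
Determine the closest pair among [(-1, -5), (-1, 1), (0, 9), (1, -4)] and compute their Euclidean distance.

Computing all pairwise distances among 4 points:

d((-1, -5), (-1, 1)) = 6.0
d((-1, -5), (0, 9)) = 14.0357
d((-1, -5), (1, -4)) = 2.2361 <-- minimum
d((-1, 1), (0, 9)) = 8.0623
d((-1, 1), (1, -4)) = 5.3852
d((0, 9), (1, -4)) = 13.0384

Closest pair: (-1, -5) and (1, -4) with distance 2.2361

The closest pair is (-1, -5) and (1, -4) with Euclidean distance 2.2361. For 4 points, brute-force pairwise comparison is shown above. For large n, the divide-and-conquer algorithm (sort by x, recurse on halves, check the dividing strip) achieves O(n log n).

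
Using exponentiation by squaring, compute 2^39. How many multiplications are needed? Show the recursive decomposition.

Computing 2^39 by squaring (build up from 2^1; each line after the first costs one multiplication):

2^1 = 2
2^2 = (2^1)^2 = 2^2 = 4
2^4 = (2^2)^2 = 4^2 = 16
2^8 = (2^4)^2 = 16^2 = 256
2^9 = 2 * 2^8 = 2 * 256 = 512
2^18 = (2^9)^2 = 512^2 = 262144
2^19 = 2 * 2^18 = 2 * 262144 = 524288
2^38 = (2^19)^2 = 524288^2 = 274877906944
2^39 = 2 * 2^38 = 2 * 274877906944 = 549755813888

Result: 549755813888
Multiplications needed: 8 (8 lines after 2^1)

2^39 = 549755813888. Using exponentiation by squaring, this requires 8 multiplications. The key idea: if the exponent is even, square the half-power; if odd, multiply by the base once.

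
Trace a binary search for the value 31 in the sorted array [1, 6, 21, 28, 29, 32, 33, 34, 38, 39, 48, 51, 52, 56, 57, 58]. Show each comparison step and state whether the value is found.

Binary search for 31 in [1, 6, 21, 28, 29, 32, 33, 34, 38, 39, 48, 51, 52, 56, 57, 58]:

lo=0, hi=15, mid=7, arr[mid]=34 -> 34 > 31, search left half
lo=0, hi=6, mid=3, arr[mid]=28 -> 28 < 31, search right half
lo=4, hi=6, mid=5, arr[mid]=32 -> 32 > 31, search left half
lo=4, hi=4, mid=4, arr[mid]=29 -> 29 < 31, search right half
lo=5 > hi=4, target 31 not found

Binary search determines that 31 is not in the array after 4 comparisons. The search space was exhausted without finding the target.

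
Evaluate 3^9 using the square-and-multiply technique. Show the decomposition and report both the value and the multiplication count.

Computing 3^9 by squaring (build up from 3^1; each line after the first costs one multiplication):

3^1 = 3
3^2 = (3^1)^2 = 3^2 = 9
3^4 = (3^2)^2 = 9^2 = 81
3^8 = (3^4)^2 = 81^2 = 6561
3^9 = 3 * 3^8 = 3 * 6561 = 19683

Result: 19683
Multiplications needed: 4 (4 lines after 3^1)

3^9 = 19683. Using exponentiation by squaring, this requires 4 multiplications. The key idea: if the exponent is even, square the half-power; if odd, multiply by the base once.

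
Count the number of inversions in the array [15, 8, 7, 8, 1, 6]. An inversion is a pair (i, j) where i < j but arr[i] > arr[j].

Finding inversions in [15, 8, 7, 8, 1, 6]:

(0, 1): arr[0]=15 > arr[1]=8
(0, 2): arr[0]=15 > arr[2]=7
(0, 3): arr[0]=15 > arr[3]=8
(0, 4): arr[0]=15 > arr[4]=1
(0, 5): arr[0]=15 > arr[5]=6
(1, 2): arr[1]=8 > arr[2]=7
(1, 4): arr[1]=8 > arr[4]=1
(1, 5): arr[1]=8 > arr[5]=6
(2, 4): arr[2]=7 > arr[4]=1
(2, 5): arr[2]=7 > arr[5]=6
(3, 4): arr[3]=8 > arr[4]=1
(3, 5): arr[3]=8 > arr[5]=6

Total inversions: 12

The array has 12 inversion(s): (0,1), (0,2), (0,3), (0,4), (0,5), (1,2), (1,4), (1,5), (2,4), (2,5), (3,4), (3,5). Each pair (i,j) satisfies i < j and arr[i] > arr[j].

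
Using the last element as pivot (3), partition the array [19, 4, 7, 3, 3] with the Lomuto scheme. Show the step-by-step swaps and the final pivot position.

Lomuto partition with pivot = 3:

Initial array: [19, 4, 7, 3, 3]

arr[0]=19 > 3: no swap
arr[1]=4 > 3: no swap
arr[2]=7 > 3: no swap
arr[3]=3 <= 3: swap with position 0, array becomes [3, 4, 7, 19, 3]

Place pivot at position 1: [3, 3, 7, 19, 4]
Pivot position: 1

After partitioning with pivot 3, the array becomes [3, 3, 7, 19, 4]. The pivot is placed at index 1. All elements to the left of the pivot are <= 3, and all elements to the right are > 3.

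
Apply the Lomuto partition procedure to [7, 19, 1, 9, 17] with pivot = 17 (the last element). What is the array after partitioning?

Lomuto partition with pivot = 17:

Initial array: [7, 19, 1, 9, 17]

arr[0]=7 <= 17: swap with position 0, array becomes [7, 19, 1, 9, 17]
arr[1]=19 > 17: no swap
arr[2]=1 <= 17: swap with position 1, array becomes [7, 1, 19, 9, 17]
arr[3]=9 <= 17: swap with position 2, array becomes [7, 1, 9, 19, 17]

Place pivot at position 3: [7, 1, 9, 17, 19]
Pivot position: 3

After partitioning with pivot 17, the array becomes [7, 1, 9, 17, 19]. The pivot is placed at index 3. All elements to the left of the pivot are <= 17, and all elements to the right are > 17.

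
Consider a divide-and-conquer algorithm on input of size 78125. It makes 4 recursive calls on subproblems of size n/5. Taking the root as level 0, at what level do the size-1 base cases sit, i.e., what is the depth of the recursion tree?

For divide and conquer with division factor 5:

Problem sizes at each level:
Level 0: 78125
Level 1: 15625
Level 2: 3125
Level 3: 625
Level 4: 125
Level 5: 25
Level 6: 5
Level 7: 1

The root is level 0 and the size-1 base case is level 7 (the tree spans levels 0 through 7, i.e. 8 levels counting the root), so the depth is the number of divisions: log_5(78125) = 7

The recursion tree depth is log_5(78125) = 7. At each level, the problem size is divided by 5, so it takes 7 divisions to reduce to a base case of size 1. The algorithm makes 4 recursive calls at each level.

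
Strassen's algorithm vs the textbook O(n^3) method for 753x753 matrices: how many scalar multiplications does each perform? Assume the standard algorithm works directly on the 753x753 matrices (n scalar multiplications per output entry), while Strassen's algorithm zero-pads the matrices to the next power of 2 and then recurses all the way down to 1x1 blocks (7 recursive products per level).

Matrix multiplication for 753x753 matrices:

Strassen's algorithm requires power-of-2 dimensions. Pad 753x753 to 1024x1024 (next power of 2).

Standard algorithm: 753^3 = 426957777 multiplications
Strassen's algorithm: 7^(log2(1024)) = 7^10 = 282475249 multiplications
Savings: 426957777 - 282475249 = 144482528 multiplications

Standard: 426957777 multiplications (753^3). Strassen: 282475249 multiplications (7^10, after padding to 1024x1024). Strassen reduces 8 recursive multiplications to 7 at each level.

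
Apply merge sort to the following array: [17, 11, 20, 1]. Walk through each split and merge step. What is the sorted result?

Merge sort trace:

Split: [17, 11, 20, 1] -> [17, 11] and [20, 1]
  Split: [17, 11] -> [17] and [11]
  Merge: [17] + [11] -> [11, 17]
  Split: [20, 1] -> [20] and [1]
  Merge: [20] + [1] -> [1, 20]
Merge: [11, 17] + [1, 20] -> [1, 11, 17, 20]

Final sorted array: [1, 11, 17, 20]

The merge sort proceeds by recursively splitting the array and merging sorted halves.
After all merges, the sorted array is [1, 11, 17, 20].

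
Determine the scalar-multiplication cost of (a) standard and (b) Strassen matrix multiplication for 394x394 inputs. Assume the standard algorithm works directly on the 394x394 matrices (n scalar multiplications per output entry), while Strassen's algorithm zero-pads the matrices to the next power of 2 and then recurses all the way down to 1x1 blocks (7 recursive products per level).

Matrix multiplication for 394x394 matrices:

Strassen's algorithm requires power-of-2 dimensions. Pad 394x394 to 512x512 (next power of 2).

Standard algorithm: 394^3 = 61162984 multiplications
Strassen's algorithm: 7^(log2(512)) = 7^9 = 40353607 multiplications
Savings: 61162984 - 40353607 = 20809377 multiplications

Standard: 61162984 multiplications (394^3). Strassen: 40353607 multiplications (7^9, after padding to 512x512). Strassen reduces 8 recursive multiplications to 7 at each level.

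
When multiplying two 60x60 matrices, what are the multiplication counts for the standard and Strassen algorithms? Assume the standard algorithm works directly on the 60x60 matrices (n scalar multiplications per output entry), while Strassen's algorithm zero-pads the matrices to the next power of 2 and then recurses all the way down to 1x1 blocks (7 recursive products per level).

Matrix multiplication for 60x60 matrices:

Strassen's algorithm requires power-of-2 dimensions. Pad 60x60 to 64x64 (next power of 2).

Standard algorithm: 60^3 = 216000 multiplications
Strassen's algorithm: 7^(log2(64)) = 7^6 = 117649 multiplications
Savings: 216000 - 117649 = 98351 multiplications

Standard: 216000 multiplications (60^3). Strassen: 117649 multiplications (7^6, after padding to 64x64). Strassen reduces 8 recursive multiplications to 7 at each level.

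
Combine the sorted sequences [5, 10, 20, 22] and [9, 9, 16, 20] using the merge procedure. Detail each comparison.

Merging process:

Compare 5 vs 9: take 5 from left. Merged: [5]
Compare 10 vs 9: take 9 from right. Merged: [5, 9]
Compare 10 vs 9: take 9 from right. Merged: [5, 9, 9]
Compare 10 vs 16: take 10 from left. Merged: [5, 9, 9, 10]
Compare 20 vs 16: take 16 from right. Merged: [5, 9, 9, 10, 16]
Compare 20 vs 20: take 20 from left. Merged: [5, 9, 9, 10, 16, 20]
Compare 22 vs 20: take 20 from right. Merged: [5, 9, 9, 10, 16, 20, 20]
Append remaining from left: [22]. Merged: [5, 9, 9, 10, 16, 20, 20, 22]

Final merged array: [5, 9, 9, 10, 16, 20, 20, 22]
Total comparisons: 7

The merged array is [5, 9, 9, 10, 16, 20, 20, 22], requiring 7 comparisons. The merge step runs in O(n) time where n is the total number of elements.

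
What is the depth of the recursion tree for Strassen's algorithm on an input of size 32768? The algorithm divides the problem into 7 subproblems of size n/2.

For divide and conquer with division factor 2:

Problem sizes at each level:
Level 0: 32768
Level 1: 16384
Level 2: 8192
Level 3: 4096
Level 4: 2048
Level 5: 1024
Level 6: 512
Level 7: 256
Level 8: 128
Level 9: 64
Level 10: 32
Level 11: 16
Level 12: 8
Level 13: 4
Level 14: 2
Level 15: 1

The root is level 0 and the size-1 base case is level 15 (the tree spans levels 0 through 15, i.e. 16 levels counting the root), so the depth is the number of divisions: log_2(32768) = 15

The recursion tree depth is log_2(32768) = 15. At each level, the problem size is divided by 2, so it takes 15 divisions to reduce to a base case of size 1. The algorithm makes 7 recursive calls at each level.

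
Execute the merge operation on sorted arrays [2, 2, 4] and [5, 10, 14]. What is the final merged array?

Merging process:

Compare 2 vs 5: take 2 from left. Merged: [2]
Compare 2 vs 5: take 2 from left. Merged: [2, 2]
Compare 4 vs 5: take 4 from left. Merged: [2, 2, 4]
Append remaining from right: [5, 10, 14]. Merged: [2, 2, 4, 5, 10, 14]

Final merged array: [2, 2, 4, 5, 10, 14]
Total comparisons: 3

The merged array is [2, 2, 4, 5, 10, 14], requiring 3 comparisons. The merge step runs in O(n) time where n is the total number of elements.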